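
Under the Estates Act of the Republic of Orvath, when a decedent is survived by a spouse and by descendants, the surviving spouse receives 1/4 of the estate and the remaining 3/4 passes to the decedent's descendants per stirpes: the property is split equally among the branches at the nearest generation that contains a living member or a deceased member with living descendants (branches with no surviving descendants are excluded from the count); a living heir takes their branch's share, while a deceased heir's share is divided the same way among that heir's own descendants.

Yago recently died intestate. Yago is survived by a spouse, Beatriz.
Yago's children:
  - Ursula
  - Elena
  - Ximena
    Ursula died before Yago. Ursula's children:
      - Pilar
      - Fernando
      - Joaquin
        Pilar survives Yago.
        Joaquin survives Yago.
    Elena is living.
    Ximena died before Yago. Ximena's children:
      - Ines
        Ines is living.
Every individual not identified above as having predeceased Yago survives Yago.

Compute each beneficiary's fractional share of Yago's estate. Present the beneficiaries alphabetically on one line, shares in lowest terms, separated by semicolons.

Beatriz 1/4; Elena 1/4; Fernando 1/12; Ines 1/4; Joaquin 1/12; Pilar 1/12

Beatriz, as surviving spouse, takes 1/4.
The remaining 3/4 passes to Yago's descendants per stirpes.
The 3/4 is divided into 3 equal shares of 1/4 among Ursula, Elena, Ximena.
Ursula predeceased; the 1/4 allotted to Ursula's branch passes to Ursula's issue by representation.
The 1/4 is divided into 3 equal shares of 1/12 among Pilar, Fernando, Joaquin.
Pilar is living and takes 1/12.
Fernando is living and takes 1/12.
Joaquin is living and takes 1/12.
Elena is living and takes 1/4.
Ximena predeceased; the 1/4 allotted to Ximena's branch passes to Ximena's issue by representation.
Ines is the sole taker at this level and receives the full 1/4.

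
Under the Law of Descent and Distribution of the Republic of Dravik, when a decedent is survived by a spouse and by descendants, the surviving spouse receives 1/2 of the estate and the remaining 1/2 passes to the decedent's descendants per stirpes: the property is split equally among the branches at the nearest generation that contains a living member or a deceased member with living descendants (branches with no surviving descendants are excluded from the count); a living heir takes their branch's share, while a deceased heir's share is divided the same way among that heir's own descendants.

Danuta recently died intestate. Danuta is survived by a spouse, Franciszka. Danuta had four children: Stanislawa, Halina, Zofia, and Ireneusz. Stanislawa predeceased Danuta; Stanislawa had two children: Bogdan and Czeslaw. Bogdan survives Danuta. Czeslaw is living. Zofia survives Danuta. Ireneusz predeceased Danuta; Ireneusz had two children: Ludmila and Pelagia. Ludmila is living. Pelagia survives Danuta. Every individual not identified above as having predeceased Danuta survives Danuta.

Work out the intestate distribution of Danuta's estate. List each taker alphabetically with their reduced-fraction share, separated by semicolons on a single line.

Franciszka, as surviving spouse, takes 1/2.
The remaining 1/2 passes to Danuta's descendants per stirpes.
The 1/2 is divided into 4 equal shares of 1/8 among Stanislawa, Halina, Zofia, Ireneusz.
Stanislawa predeceased; the 1/8 allotted to Stanislawa's branch passes to Stanislawa's issue by representation.
The 1/8 is divided into 2 equal shares of 1/16 among Bogdan, Czeslaw.
Bogdan is living and takes 1/16.
Czeslaw is living and takes 1/16.
Halina is living and takes 1/8.
Zofia is living and takes 1/8.
Ireneusz predeceased; the 1/8 allotted to Ireneusz's branch passes to Ireneusz's issue by representation.
The 1/8 is divided into 2 equal shares of 1/16 among Ludmila, Pelagia.
Ludmila is living and takes 1/16.
Pelagia is living and takes 1/16.

Bogdan 1/16; Czeslaw 1/16; Franciszka 1/2; Halina 1/8; Ludmila 1/16; Pelagia 1/16; Zofia 1/8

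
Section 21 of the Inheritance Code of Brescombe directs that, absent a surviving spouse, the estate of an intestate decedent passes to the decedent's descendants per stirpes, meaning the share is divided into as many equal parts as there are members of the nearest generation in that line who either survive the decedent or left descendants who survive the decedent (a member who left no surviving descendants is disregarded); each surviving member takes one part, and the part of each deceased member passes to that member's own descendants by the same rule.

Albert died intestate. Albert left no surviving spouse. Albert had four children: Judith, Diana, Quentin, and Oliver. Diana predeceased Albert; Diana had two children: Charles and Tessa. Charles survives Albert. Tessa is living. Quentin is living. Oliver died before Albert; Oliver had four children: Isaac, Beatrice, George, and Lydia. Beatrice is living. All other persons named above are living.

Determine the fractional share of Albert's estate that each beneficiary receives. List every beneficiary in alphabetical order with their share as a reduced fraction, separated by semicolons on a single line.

Beatrice 1/16; Charles 1/8; George 1/16; Isaac 1/16; Judith 1/4; Lydia 1/16; Quentin 1/4; Tessa 1/8

There is no surviving spouse, so the entire estate passes to Albert's descendants per stirpes.
The estate is divided into 4 equal shares of 1/4 among Judith, Diana, Quentin, Oliver.
Judith is living and takes 1/4.
Diana predeceased; the 1/4 allotted to Diana's branch passes to Diana's issue by representation.
The 1/4 is divided into 2 equal shares of 1/8 among Charles, Tessa.
Charles is living and takes 1/8.
Tessa is living and takes 1/8.
Quentin is living and takes 1/4.
Oliver predeceased; the 1/4 allotted to Oliver's branch passes to Oliver's issue by representation.
The 1/4 is divided into 4 equal shares of 1/16 among Isaac, Beatrice, George, Lydia.
Isaac is living and takes 1/16.
Beatrice is living and takes 1/16.
George is living and takes 1/16.
Lydia is living and takes 1/16.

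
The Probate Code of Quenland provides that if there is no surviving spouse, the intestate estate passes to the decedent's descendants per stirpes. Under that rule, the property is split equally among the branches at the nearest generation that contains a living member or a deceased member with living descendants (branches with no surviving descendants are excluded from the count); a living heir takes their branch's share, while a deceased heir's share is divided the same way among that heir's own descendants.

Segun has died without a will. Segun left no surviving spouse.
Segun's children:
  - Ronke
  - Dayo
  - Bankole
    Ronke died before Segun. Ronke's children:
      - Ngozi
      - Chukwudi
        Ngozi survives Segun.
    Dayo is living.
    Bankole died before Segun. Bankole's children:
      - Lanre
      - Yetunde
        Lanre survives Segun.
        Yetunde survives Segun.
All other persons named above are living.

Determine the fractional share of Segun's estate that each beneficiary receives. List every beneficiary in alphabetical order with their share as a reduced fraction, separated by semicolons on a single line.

Chukwudi 1/6; Dayo 1/3; Lanre 1/6; Ngozi 1/6; Yetunde 1/6

There is no surviving spouse, so the entire estate passes to Segun's descendants per stirpes.
The estate is divided into 3 equal shares of 1/3 among Ronke, Dayo, Bankole.
Ronke predeceased; the 1/3 allotted to Ronke's branch passes to Ronke's issue by representation.
The 1/3 is divided into 2 equal shares of 1/6 among Ngozi, Chukwudi.
Ngozi is living and takes 1/6.
Chukwudi is living and takes 1/6.
Dayo is living and takes 1/3.
Bankole predeceased; the 1/3 allotted to Bankole's branch passes to Bankole's issue by representation.
The 1/3 is divided into 2 equal shares of 1/6 among Lanre, Yetunde.
Lanre is living and takes 1/6.
Yetunde is living and takes 1/6.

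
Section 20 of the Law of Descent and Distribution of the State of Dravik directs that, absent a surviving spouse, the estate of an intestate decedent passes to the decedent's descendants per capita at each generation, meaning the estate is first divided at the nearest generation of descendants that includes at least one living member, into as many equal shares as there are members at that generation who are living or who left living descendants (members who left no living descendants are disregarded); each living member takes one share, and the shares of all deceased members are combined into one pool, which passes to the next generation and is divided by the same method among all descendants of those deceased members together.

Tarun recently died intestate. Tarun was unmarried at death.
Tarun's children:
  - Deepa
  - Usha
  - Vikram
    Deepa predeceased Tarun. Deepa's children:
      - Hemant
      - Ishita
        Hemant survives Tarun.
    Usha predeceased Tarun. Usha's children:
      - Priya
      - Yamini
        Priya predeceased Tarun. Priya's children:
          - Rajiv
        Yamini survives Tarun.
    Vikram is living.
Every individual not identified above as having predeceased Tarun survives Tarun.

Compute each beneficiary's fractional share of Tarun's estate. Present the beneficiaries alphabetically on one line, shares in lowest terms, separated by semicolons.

There is no surviving spouse, so the entire estate passes to Tarun's descendants per capita at each generation.
At generation 1 (Deepa, Usha, Vikram) there are 3 shares of (1)/3 = 1/3 each.
Living: Vikram — each takes 1/3.
Deceased: Deepa and Usha. Their combined 2/3 is pooled and carried to generation 2.
At generation 2 (Hemant, Ishita, Priya, Yamini) there are 4 shares of (2/3)/4 = 1/6 each.
Living: Hemant, Ishita, and Yamini — each takes 1/6.
Deceased: Priya. That 1/6 share is carried to generation 3.
At generation 3 (Rajiv) there are 1 shares of (1/6)/1 = 1/6 each.
Living: Rajiv — each takes 1/6.

Hemant 1/6; Ishita 1/6; Rajiv 1/6; Vikram 1/3; Yamini 1/6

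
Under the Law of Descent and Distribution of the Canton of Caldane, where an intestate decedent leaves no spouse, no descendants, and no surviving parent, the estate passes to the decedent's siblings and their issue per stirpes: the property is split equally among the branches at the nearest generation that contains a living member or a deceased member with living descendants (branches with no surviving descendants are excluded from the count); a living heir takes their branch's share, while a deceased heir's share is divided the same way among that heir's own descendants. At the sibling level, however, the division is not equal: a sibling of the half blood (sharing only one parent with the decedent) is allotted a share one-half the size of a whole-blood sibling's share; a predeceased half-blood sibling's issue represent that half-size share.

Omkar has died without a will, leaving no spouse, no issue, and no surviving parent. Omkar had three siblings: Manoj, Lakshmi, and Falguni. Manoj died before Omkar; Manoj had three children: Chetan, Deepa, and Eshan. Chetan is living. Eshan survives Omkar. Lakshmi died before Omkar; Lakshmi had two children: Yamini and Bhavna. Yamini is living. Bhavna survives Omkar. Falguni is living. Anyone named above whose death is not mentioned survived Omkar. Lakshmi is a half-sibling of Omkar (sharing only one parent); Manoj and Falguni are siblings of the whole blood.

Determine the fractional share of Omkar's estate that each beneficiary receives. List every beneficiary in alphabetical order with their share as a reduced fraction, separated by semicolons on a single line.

No spouse, descendants, or parent survives, so the estate passes to Omkar's siblings per stirpes.
Half-blood siblings count for one-half the weight of whole-blood siblings at the initial division.
Dividing 1 in proportion to weights (total weight 5/2): Manoj (weight 1) → 2/5; Lakshmi (weight 1/2) → 1/5; Falguni (weight 1) → 2/5.
Manoj predeceased; the 2/5 allotted to Manoj's branch passes to Manoj's issue by representation.
The 2/5 is divided into 3 equal shares of 2/15 among Chetan, Deepa, Eshan.
Chetan is living and takes 2/15.
Deepa is living and takes 2/15.
Eshan is living and takes 2/15.
Lakshmi predeceased; the 1/5 allotted to Lakshmi's branch passes to Lakshmi's issue by representation.
The 1/5 is divided into 2 equal shares of 1/10 among Yamini, Bhavna.
Yamini is living and takes 1/10.
Bhavna is living and takes 1/10.
Falguni is living and takes 2/5.

Bhavna 1/10; Chetan 2/15; Deepa 2/15; Eshan 2/15; Falguni 2/5; Yamini 1/10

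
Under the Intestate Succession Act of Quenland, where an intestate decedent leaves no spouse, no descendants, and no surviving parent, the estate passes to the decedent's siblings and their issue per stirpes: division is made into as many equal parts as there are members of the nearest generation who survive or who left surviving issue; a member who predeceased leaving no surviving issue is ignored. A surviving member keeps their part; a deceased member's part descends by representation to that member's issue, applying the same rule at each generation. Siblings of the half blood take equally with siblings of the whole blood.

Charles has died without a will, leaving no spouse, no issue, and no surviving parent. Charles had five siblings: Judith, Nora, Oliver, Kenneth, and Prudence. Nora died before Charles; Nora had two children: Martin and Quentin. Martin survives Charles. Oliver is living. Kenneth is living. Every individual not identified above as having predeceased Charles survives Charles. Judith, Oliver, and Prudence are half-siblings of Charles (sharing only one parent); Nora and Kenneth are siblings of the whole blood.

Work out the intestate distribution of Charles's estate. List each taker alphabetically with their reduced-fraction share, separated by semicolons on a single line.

Judith 1/5; Kenneth 1/5; Martin 1/10; Oliver 1/5; Prudence 1/5; Quentin 1/10

No spouse, descendants, or parent survives, so the estate passes to Charles's siblings per stirpes.
Half-blood and whole-blood siblings take equally under the stated rule.
The estate is divided into 5 equal shares of 1/5 among Judith, Nora, Oliver, Kenneth, Prudence.
Judith is living and takes 1/5.
Nora predeceased; the 1/5 allotted to Nora's branch passes to Nora's issue by representation.
The 1/5 is divided into 2 equal shares of 1/10 among Martin, Quentin.
Martin is living and takes 1/10.
Quentin is living and takes 1/10.
Oliver is living and takes 1/5.
Kenneth is living and takes 1/5.
Prudence is living and takes 1/5.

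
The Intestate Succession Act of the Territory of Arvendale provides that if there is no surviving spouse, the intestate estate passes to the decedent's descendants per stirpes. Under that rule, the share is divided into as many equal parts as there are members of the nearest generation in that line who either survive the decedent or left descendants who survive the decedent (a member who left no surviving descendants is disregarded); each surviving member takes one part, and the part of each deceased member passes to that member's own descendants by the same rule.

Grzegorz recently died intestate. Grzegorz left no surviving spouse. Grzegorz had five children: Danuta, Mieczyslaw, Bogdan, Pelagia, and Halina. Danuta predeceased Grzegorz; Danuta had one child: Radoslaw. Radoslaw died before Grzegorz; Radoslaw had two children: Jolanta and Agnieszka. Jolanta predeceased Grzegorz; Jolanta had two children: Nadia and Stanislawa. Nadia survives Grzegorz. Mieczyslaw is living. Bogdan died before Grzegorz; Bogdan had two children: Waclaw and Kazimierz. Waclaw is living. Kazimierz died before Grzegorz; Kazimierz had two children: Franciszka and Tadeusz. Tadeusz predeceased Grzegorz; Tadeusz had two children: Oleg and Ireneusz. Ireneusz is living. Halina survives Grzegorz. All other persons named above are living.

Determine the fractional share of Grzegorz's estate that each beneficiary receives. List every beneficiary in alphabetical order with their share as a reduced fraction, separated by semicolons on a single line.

Agnieszka 1/10; Franciszka 1/20; Halina 1/5; Ireneusz 1/40; Mieczyslaw 1/5; Nadia 1/20; Oleg 1/40; Pelagia 1/5; Stanislawa 1/20; Waclaw 1/10

There is no surviving spouse, so the entire estate passes to Grzegorz's descendants per stirpes.
The estate is divided into 5 equal shares of 1/5 among Danuta, Mieczyslaw, Bogdan, Pelagia, Halina.
Danuta predeceased; the 1/5 allotted to Danuta's branch passes to Danuta's issue by representation.
Radoslaw's line is the sole branch at this level, so the full 1/5 passes to Radoslaw's issue by representation.
The 1/5 is divided into 2 equal shares of 1/10 among Jolanta, Agnieszka.
Jolanta predeceased; the 1/10 allotted to Jolanta's branch passes to Jolanta's issue by representation.
The 1/10 is divided into 2 equal shares of 1/20 among Nadia, Stanislawa.
Nadia is living and takes 1/20.
Stanislawa is living and takes 1/20.
Agnieszka is living and takes 1/10.
Mieczyslaw is living and takes 1/5.
Bogdan predeceased; the 1/5 allotted to Bogdan's branch passes to Bogdan's issue by representation.
The 1/5 is divided into 2 equal shares of 1/10 among Waclaw, Kazimierz.
Waclaw is living and takes 1/10.
Kazimierz predeceased; the 1/10 allotted to Kazimierz's branch passes to Kazimierz's issue by representation.
The 1/10 is divided into 2 equal shares of 1/20 among Franciszka, Tadeusz.
Franciszka is living and takes 1/20.
Tadeusz predeceased; the 1/20 allotted to Tadeusz's branch passes to Tadeusz's issue by representation.
The 1/20 is divided into 2 equal shares of 1/40 among Oleg, Ireneusz.
Oleg is living and takes 1/40.
Ireneusz is living and takes 1/40.
Pelagia is living and takes 1/5.
Halina is living and takes 1/5.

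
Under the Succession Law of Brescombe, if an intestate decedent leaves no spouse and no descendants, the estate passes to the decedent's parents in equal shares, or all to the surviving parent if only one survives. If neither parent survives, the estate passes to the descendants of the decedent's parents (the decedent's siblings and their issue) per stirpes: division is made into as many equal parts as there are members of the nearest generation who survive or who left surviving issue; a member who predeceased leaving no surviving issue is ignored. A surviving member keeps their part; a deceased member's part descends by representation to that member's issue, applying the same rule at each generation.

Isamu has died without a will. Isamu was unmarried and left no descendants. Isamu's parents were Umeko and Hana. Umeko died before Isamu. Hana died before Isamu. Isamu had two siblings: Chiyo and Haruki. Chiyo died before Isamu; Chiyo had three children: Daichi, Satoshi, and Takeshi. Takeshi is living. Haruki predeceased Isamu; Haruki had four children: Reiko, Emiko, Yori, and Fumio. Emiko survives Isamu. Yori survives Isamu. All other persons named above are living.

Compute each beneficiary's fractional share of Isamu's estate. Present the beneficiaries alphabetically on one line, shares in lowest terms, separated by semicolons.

Daichi 1/6; Emiko 1/8; Fumio 1/8; Reiko 1/8; Satoshi 1/6; Takeshi 1/6; Yori 1/8

Neither parent survives and there are no descendants, so the estate passes to Isamu's siblings and their issue per stirpes.
The estate is divided into 2 equal shares of 1/2 among Chiyo, Haruki.
Chiyo predeceased; the 1/2 allotted to Chiyo's branch passes to Chiyo's issue by representation.
The 1/2 is divided into 3 equal shares of 1/6 among Daichi, Satoshi, Takeshi.
Daichi is living and takes 1/6.
Satoshi is living and takes 1/6.
Takeshi is living and takes 1/6.
Haruki predeceased; the 1/2 allotted to Haruki's branch passes to Haruki's issue by representation.
The 1/2 is divided into 4 equal shares of 1/8 among Reiko, Emiko, Yori, Fumio.
Reiko is living and takes 1/8.
Emiko is living and takes 1/8.
Yori is living and takes 1/8.
Fumio is living and takes 1/8.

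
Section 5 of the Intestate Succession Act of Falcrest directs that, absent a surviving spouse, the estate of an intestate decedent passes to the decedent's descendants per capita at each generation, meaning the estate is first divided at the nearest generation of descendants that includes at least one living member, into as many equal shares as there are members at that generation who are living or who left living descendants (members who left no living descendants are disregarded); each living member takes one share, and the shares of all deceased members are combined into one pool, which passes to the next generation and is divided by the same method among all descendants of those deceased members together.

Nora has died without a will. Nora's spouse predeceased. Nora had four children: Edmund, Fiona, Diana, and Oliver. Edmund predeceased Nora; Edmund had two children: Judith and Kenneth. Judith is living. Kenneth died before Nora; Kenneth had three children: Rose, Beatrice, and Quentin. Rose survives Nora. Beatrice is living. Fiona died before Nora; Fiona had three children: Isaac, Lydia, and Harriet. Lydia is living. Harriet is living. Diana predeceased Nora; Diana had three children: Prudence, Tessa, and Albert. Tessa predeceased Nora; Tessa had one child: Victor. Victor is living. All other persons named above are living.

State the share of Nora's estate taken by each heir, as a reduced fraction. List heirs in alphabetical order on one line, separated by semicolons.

Albert 3/32; Beatrice 3/64; Harriet 3/32; Isaac 3/32; Judith 3/32; Lydia 3/32; Oliver 1/4; Prudence 3/32; Quentin 3/64; Rose 3/64; Victor 3/64

There is no surviving spouse, so the entire estate passes to Nora's descendants per capita at each generation.
At generation 1 (Edmund, Fiona, Diana, Oliver) there are 4 shares of (1)/4 = 1/4 each.
Living: Oliver — each takes 1/4.
Deceased: Edmund, Fiona, and Diana. Their combined 3/4 is pooled and carried to generation 2.
At generation 2 (Judith, Kenneth, Isaac, Lydia, Harriet, Prudence, Tessa, Albert) there are 8 shares of (3/4)/8 = 3/32 each.
Living: Judith, Isaac, Lydia, Harriet, Prudence, and Albert — each takes 3/32.
Deceased: Kenneth and Tessa. Their combined 3/16 is pooled and carried to generation 3.
At generation 3 (Rose, Beatrice, Quentin, Victor) there are 4 shares of (3/16)/4 = 3/64 each.
Living: Rose, Beatrice, Quentin, and Victor — each takes 3/64.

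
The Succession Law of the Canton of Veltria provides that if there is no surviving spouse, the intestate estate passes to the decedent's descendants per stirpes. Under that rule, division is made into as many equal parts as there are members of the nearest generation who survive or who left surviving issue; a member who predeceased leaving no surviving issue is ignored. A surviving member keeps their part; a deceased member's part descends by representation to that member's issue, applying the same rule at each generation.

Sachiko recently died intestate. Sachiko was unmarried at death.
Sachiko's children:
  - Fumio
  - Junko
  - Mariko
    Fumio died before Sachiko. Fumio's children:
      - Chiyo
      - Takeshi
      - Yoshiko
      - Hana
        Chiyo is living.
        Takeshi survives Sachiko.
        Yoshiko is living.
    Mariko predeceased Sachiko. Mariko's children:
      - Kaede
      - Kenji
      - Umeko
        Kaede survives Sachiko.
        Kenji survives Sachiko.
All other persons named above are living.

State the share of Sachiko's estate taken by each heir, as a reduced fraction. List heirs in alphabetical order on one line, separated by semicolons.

Chiyo 1/12; Hana 1/12; Junko 1/3; Kaede 1/9; Kenji 1/9; Takeshi 1/12; Umeko 1/9; Yoshiko 1/12

There is no surviving spouse, so the entire estate passes to Sachiko's descendants per stirpes.
The estate is divided into 3 equal shares of 1/3 among Fumio, Junko, Mariko.
Fumio predeceased; the 1/3 allotted to Fumio's branch passes to Fumio's issue by representation.
The 1/3 is divided into 4 equal shares of 1/12 among Chiyo, Takeshi, Yoshiko, Hana.
Chiyo is living and takes 1/12.
Takeshi is living and takes 1/12.
Yoshiko is living and takes 1/12.
Hana is living and takes 1/12.
Junko is living and takes 1/3.
Mariko predeceased; the 1/3 allotted to Mariko's branch passes to Mariko's issue by representation.
The 1/3 is divided into 3 equal shares of 1/9 among Kaede, Kenji, Umeko.
Kaede is living and takes 1/9.
Kenji is living and takes 1/9.
Umeko is living and takes 1/9.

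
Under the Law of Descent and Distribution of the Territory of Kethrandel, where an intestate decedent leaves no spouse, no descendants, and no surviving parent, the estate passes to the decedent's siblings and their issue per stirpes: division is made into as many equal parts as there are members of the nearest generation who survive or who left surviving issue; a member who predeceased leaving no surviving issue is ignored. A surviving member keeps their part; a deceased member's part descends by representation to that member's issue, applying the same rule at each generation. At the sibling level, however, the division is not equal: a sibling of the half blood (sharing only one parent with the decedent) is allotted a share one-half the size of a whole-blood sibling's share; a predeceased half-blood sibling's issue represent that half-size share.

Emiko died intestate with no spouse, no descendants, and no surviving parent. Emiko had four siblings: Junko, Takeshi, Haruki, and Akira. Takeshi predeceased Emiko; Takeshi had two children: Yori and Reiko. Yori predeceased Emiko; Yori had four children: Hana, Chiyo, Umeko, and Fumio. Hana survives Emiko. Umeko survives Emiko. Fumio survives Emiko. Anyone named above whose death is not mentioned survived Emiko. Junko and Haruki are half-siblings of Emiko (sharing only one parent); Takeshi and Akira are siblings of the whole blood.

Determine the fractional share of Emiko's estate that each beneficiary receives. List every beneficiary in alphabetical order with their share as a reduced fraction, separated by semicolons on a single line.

No spouse, descendants, or parent survives, so the estate passes to Emiko's siblings per stirpes.
Half-blood siblings count for one-half the weight of whole-blood siblings at the initial division.
Dividing 1 in proportion to weights (total weight 3): Junko (weight 1/2) → 1/6; Takeshi (weight 1) → 1/3; Haruki (weight 1/2) → 1/6; Akira (weight 1) → 1/3.
Junko is living and takes 1/6.
Takeshi predeceased; the 1/3 allotted to Takeshi's branch passes to Takeshi's issue by representation.
The 1/3 is divided into 2 equal shares of 1/6 among Yori, Reiko.
Yori predeceased; the 1/6 allotted to Yori's branch passes to Yori's issue by representation.
The 1/6 is divided into 4 equal shares of 1/24 among Hana, Chiyo, Umeko, Fumio.
Hana is living and takes 1/24.
Chiyo is living and takes 1/24.
Umeko is living and takes 1/24.
Fumio is living and takes 1/24.
Reiko is living and takes 1/6.
Haruki is living and takes 1/6.
Akira is living and takes 1/3.

Akira 1/3; Chiyo 1/24; Fumio 1/24; Hana 1/24; Haruki 1/6; Junko 1/6; Reiko 1/6; Umeko 1/24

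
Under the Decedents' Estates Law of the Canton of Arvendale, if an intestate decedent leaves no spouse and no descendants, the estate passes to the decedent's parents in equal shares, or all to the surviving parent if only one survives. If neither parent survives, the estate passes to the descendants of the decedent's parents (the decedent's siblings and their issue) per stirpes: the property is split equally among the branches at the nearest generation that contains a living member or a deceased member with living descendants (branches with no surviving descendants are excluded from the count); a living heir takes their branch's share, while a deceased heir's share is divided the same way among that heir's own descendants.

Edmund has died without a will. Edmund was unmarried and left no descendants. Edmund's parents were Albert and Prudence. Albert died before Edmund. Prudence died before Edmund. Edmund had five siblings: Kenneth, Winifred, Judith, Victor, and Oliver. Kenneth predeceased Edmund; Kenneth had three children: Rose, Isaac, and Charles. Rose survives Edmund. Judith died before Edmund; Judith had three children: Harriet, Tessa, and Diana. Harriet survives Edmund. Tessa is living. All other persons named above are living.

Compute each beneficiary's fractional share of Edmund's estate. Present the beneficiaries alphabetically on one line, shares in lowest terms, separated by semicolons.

Neither parent survives and there are no descendants, so the estate passes to Edmund's siblings and their issue per stirpes.
The estate is divided into 5 equal shares of 1/5 among Kenneth, Winifred, Judith, Victor, Oliver.
Kenneth predeceased; the 1/5 allotted to Kenneth's branch passes to Kenneth's issue by representation.
The 1/5 is divided into 3 equal shares of 1/15 among Rose, Isaac, Charles.
Rose is living and takes 1/15.
Isaac is living and takes 1/15.
Charles is living and takes 1/15.
Winifred is living and takes 1/5.
Judith predeceased; the 1/5 allotted to Judith's branch passes to Judith's issue by representation.
The 1/5 is divided into 3 equal shares of 1/15 among Harriet, Tessa, Diana.
Harriet is living and takes 1/15.
Tessa is living and takes 1/15.
Diana is living and takes 1/15.
Victor is living and takes 1/5.
Oliver is living and takes 1/5.

Charles 1/15; Diana 1/15; Harriet 1/15; Isaac 1/15; Oliver 1/5; Rose 1/15; Tessa 1/15; Victor 1/5; Winifred 1/5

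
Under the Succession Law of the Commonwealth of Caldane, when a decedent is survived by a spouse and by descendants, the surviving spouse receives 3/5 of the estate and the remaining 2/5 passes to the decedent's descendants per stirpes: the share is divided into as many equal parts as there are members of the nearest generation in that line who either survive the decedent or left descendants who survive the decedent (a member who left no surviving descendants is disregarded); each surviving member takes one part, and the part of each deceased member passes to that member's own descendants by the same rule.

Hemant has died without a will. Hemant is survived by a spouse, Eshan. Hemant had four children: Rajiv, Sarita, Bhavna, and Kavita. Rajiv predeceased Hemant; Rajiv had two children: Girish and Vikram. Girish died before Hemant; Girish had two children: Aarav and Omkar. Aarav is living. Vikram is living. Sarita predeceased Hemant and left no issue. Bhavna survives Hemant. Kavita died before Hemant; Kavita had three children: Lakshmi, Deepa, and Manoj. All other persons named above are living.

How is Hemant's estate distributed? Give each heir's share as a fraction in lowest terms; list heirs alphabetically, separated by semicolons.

Aarav 1/30; Bhavna 2/15; Deepa 2/45; Eshan 3/5; Lakshmi 2/45; Manoj 2/45; Omkar 1/30; Vikram 1/15

Eshan, as surviving spouse, takes 3/5.
The remaining 2/5 passes to Hemant's descendants per stirpes.
Sarita left no surviving issue, so that branch lapses and is disregarded.
The 2/5 is divided into 3 equal shares of 2/15 among Rajiv, Bhavna, Kavita.
Rajiv predeceased; the 2/15 allotted to Rajiv's branch passes to Rajiv's issue by representation.
The 2/15 is divided into 2 equal shares of 1/15 among Girish, Vikram.
Girish predeceased; the 1/15 allotted to Girish's branch passes to Girish's issue by representation.
The 1/15 is divided into 2 equal shares of 1/30 among Aarav, Omkar.
Aarav is living and takes 1/30.
Omkar is living and takes 1/30.
Vikram is living and takes 1/15.
Bhavna is living and takes 2/15.
Kavita predeceased; the 2/15 allotted to Kavita's branch passes to Kavita's issue by representation.
The 2/15 is divided into 3 equal shares of 2/45 among Lakshmi, Deepa, Manoj.
Lakshmi is living and takes 2/45.
Deepa is living and takes 2/45.
Manoj is living and takes 2/45.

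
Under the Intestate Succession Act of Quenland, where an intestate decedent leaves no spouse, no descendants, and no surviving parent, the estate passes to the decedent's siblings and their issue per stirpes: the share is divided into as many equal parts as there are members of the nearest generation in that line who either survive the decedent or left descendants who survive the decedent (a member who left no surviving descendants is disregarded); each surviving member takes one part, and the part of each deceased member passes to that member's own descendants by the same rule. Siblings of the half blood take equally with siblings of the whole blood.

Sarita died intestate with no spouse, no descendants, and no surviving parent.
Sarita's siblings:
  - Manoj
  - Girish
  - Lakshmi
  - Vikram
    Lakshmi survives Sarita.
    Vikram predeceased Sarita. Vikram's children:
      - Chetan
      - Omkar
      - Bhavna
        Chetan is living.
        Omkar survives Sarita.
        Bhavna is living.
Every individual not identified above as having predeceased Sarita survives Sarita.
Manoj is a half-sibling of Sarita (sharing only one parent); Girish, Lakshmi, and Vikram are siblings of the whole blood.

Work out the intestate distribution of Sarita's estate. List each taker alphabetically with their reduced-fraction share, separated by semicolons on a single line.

No spouse, descendants, or parent survives, so the estate passes to Sarita's siblings per stirpes.
Half-blood and whole-blood siblings take equally under the stated rule.
The estate is divided into 4 equal shares of 1/4 among Manoj, Girish, Lakshmi, Vikram.
Manoj is living and takes 1/4.
Girish is living and takes 1/4.
Lakshmi is living and takes 1/4.
Vikram predeceased; the 1/4 allotted to Vikram's branch passes to Vikram's issue by representation.
The 1/4 is divided into 3 equal shares of 1/12 among Chetan, Omkar, Bhavna.
Chetan is living and takes 1/12.
Omkar is living and takes 1/12.
Bhavna is living and takes 1/12.

Bhavna 1/12; Chetan 1/12; Girish 1/4; Lakshmi 1/4; Manoj 1/4; Omkar 1/12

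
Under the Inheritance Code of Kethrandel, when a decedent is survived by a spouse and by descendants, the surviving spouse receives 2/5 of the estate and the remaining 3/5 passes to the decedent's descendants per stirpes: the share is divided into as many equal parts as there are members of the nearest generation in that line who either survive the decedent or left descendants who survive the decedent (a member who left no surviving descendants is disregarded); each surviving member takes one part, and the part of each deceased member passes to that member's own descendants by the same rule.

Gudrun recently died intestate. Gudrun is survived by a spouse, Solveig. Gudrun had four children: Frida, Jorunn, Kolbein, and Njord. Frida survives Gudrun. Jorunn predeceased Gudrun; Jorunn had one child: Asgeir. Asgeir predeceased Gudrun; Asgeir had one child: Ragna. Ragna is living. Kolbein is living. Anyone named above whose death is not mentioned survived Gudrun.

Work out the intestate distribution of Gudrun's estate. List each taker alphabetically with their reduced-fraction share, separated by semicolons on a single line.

Solveig, as surviving spouse, takes 2/5.
The remaining 3/5 passes to Gudrun's descendants per stirpes.
The 3/5 is divided into 4 equal shares of 3/20 among Frida, Jorunn, Kolbein, Njord.
Frida is living and takes 3/20.
Jorunn predeceased; the 3/20 allotted to Jorunn's branch passes to Jorunn's issue by representation.
Asgeir's line is the sole branch at this level, so the full 3/20 passes to Asgeir's issue by representation.
Ragna is the sole taker at this level and receives the full 3/20.
Kolbein is living and takes 3/20.
Njord is living and takes 3/20.

Frida 3/20; Kolbein 3/20; Njord 3/20; Ragna 3/20; Solveig 2/5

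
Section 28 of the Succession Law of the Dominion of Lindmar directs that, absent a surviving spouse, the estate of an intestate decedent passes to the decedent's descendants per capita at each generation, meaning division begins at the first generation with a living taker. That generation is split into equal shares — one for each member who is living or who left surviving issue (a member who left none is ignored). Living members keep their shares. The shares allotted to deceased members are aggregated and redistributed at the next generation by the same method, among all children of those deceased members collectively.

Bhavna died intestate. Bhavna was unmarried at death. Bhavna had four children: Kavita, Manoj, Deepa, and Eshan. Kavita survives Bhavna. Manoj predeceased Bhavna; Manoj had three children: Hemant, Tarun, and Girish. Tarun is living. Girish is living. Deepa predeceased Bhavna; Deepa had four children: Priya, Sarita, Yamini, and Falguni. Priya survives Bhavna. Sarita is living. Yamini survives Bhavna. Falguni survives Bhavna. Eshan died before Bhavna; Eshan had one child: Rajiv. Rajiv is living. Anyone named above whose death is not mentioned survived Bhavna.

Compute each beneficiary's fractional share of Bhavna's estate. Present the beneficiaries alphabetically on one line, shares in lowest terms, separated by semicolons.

Falguni 3/32; Girish 3/32; Hemant 3/32; Kavita 1/4; Priya 3/32; Rajiv 3/32; Sarita 3/32; Tarun 3/32; Yamini 3/32

There is no surviving spouse, so the entire estate passes to Bhavna's descendants per capita at each generation.
At generation 1 (Kavita, Manoj, Deepa, Eshan) there are 4 shares of (1)/4 = 1/4 each.
Living: Kavita — each takes 1/4.
Deceased: Manoj, Deepa, and Eshan. Their combined 3/4 is pooled and carried to generation 2.
At generation 2 (Hemant, Tarun, Girish, Priya, Sarita, Yamini, Falguni, Rajiv) there are 8 shares of (3/4)/8 = 3/32 each.
Living: Hemant, Tarun, Girish, Priya, Sarita, Yamini, Falguni, and Rajiv — each takes 3/32.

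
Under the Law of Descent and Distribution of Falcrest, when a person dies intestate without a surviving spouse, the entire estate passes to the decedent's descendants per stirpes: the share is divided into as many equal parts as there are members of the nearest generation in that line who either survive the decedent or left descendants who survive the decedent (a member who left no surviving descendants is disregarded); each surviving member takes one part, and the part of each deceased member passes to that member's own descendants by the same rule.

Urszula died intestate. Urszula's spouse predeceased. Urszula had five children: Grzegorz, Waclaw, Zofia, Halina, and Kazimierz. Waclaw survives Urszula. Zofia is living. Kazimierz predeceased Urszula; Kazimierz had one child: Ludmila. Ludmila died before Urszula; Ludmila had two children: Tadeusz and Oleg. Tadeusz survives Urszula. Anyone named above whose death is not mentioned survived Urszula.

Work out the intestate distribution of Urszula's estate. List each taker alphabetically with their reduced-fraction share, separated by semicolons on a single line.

Grzegorz 1/5; Halina 1/5; Oleg 1/10; Tadeusz 1/10; Waclaw 1/5; Zofia 1/5

There is no surviving spouse, so the entire estate passes to Urszula's descendants per stirpes.
The estate is divided into 5 equal shares of 1/5 among Grzegorz, Waclaw, Zofia, Halina, Kazimierz.
Grzegorz is living and takes 1/5.
Waclaw is living and takes 1/5.
Zofia is living and takes 1/5.
Halina is living and takes 1/5.
Kazimierz predeceased; the 1/5 allotted to Kazimierz's branch passes to Kazimierz's issue by representation.
Ludmila's line is the sole branch at this level, so the full 1/5 passes to Ludmila's issue by representation.
The 1/5 is divided into 2 equal shares of 1/10 among Tadeusz, Oleg.
Tadeusz is living and takes 1/10.
Oleg is living and takes 1/10.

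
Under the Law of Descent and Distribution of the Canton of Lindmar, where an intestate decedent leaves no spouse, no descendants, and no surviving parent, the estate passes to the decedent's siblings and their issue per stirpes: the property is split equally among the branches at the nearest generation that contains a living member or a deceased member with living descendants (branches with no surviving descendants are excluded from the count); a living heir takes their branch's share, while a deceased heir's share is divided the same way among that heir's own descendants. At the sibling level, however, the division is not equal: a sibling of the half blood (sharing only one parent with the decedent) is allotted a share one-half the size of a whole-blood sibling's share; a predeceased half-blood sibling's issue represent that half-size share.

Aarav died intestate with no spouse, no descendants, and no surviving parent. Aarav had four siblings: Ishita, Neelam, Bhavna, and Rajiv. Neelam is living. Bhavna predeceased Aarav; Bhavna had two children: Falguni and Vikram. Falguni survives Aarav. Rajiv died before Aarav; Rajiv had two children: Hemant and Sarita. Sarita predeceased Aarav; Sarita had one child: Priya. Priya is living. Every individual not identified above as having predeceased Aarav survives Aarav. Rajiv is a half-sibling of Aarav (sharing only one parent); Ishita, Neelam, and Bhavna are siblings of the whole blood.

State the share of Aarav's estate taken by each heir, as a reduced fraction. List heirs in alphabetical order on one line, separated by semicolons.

No spouse, descendants, or parent survives, so the estate passes to Aarav's siblings per stirpes.
Half-blood siblings count for one-half the weight of whole-blood siblings at the initial division.
Dividing 1 in proportion to weights (total weight 7/2): Ishita (weight 1) → 2/7; Neelam (weight 1) → 2/7; Bhavna (weight 1) → 2/7; Rajiv (weight 1/2) → 1/7.
Ishita is living and takes 2/7.
Neelam is living and takes 2/7.
Bhavna predeceased; the 2/7 allotted to Bhavna's branch passes to Bhavna's issue by representation.
The 2/7 is divided into 2 equal shares of 1/7 among Falguni, Vikram.
Falguni is living and takes 1/7.
Vikram is living and takes 1/7.
Rajiv predeceased; the 1/7 allotted to Rajiv's branch passes to Rajiv's issue by representation.
The 1/7 is divided into 2 equal shares of 1/14 among Hemant, Sarita.
Hemant is living and takes 1/14.
Sarita predeceased; the 1/14 allotted to Sarita's branch passes to Sarita's issue by representation.
Priya is the sole taker at this level and receives the full 1/14.

Falguni 1/7; Hemant 1/14; Ishita 2/7; Neelam 2/7; Priya 1/14; Vikram 1/7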